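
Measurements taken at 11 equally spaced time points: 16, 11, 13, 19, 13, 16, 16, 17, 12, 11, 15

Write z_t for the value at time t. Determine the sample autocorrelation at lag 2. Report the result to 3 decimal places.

Mean z̄ = (16 + 11 + 13 + 19 + 13 + 16 + 16 + 17 + 12 + 11 + 15)/11 = 14.4545
Numerator Σ_{t=1}^{9}(z_t−z̄)(z_{t+2}−z̄) = -21.0496
Denominator Σ(z_t−z̄)² = 68.7273
r_2 = -21.0496 / 68.7273 = -0.306

-0.306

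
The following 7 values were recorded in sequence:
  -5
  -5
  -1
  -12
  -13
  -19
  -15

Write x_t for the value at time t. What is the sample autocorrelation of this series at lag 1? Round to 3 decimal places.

Mean x̄ = (-5 − 5 − 1 − 12 − 13 − 19 − 15)/7 = -10.0000
Deviations from mean: 5.0000, 5.0000, 9.0000, -2.0000, -3.0000, -9.0000, -5.0000
Numerator Σ_{t=1}^{6}(x_t−x̄)(x_{t+1}−x̄) = 130.0000
Denominator Σ(x_t−x̄)² = 250.0000
r_1 = 130.0000 / 250.0000 = 0.520

0.520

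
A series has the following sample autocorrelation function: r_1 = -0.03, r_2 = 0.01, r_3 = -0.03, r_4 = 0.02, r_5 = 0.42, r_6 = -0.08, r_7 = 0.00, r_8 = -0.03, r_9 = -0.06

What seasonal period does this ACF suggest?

5

The largest autocorrelation is r_5 = 0.42; the remaining lags stay at or below 0.02.
The dominant spike at lag 5 indicates a seasonal period of 5.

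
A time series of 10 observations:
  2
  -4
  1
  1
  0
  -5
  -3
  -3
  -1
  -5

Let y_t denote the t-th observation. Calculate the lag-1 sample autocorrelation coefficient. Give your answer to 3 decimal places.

-0.092

Mean ȳ = (2 − 4 + 1 + 1 + 0 − 5 − 3 − 3 − 1 − 5)/10 = -1.7000
Numerator Σ_{t=1}^{9}(y_t−ȳ)(y_{t+1}−ȳ) = -5.6900
Denominator Σ(y_t−ȳ)² = 62.1000
r_1 = -5.6900 / 62.1000 = -0.092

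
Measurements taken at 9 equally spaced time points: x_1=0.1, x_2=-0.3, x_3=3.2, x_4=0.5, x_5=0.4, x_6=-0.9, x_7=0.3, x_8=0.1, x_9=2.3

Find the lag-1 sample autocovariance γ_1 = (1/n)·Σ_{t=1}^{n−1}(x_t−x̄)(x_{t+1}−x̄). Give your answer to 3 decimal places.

Mean x̄ = (0.1 − 0.3 + 3.2 + 0.5 + 0.4 − 0.9 + 0.3 + 0.1 + 2.3)/9 = 0.6333
Σ_{t=1}^{8}(x_t−x̄)(x_{t+1}−x̄) = -2.0511
γ_1 = -2.0511 / 9 = -0.228

-0.228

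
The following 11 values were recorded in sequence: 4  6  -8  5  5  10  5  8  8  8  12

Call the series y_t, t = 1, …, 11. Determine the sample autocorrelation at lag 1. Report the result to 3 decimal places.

0.086

Mean ȳ = (4 + 6 − 8 + 5 + 5 + 10 + 5 + 8 + 8 + 8 + 12)/11 = 5.7273
Numerator Σ_{t=1}^{10}(y_t−ȳ)(y_{t+1}−ȳ) = 23.0165
Denominator Σ(y_t−ȳ)² = 266.1818
r_1 = 23.0165 / 266.1818 = 0.086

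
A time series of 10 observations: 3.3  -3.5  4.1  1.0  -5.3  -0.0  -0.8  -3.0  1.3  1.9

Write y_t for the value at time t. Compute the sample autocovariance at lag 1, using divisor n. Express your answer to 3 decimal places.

-2.676

Mean ȳ = (3.3 − 3.5 + 4.1 + 1.0 − 5.3 − 0.0 − 0.8 − 3.0 + 1.3 + 1.9)/10 = -0.1000
Σ_{t=1}^{9}(y_t−ȳ)(y_{t+1}−ȳ) = -26.7600
γ_1 = -26.7600 / 10 = -2.676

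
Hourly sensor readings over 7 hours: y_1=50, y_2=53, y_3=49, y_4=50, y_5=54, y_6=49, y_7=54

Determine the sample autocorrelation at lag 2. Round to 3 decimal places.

Mean ȳ = (50 + 53 + 49 + 50 + 54 + 49 + 54)/7 = 51.2857
Numerator Σ_{t=1}^{5}(y_t−ȳ)(y_{t+2}−ȳ) = 4.8367
Denominator Σ(y_t−ȳ)² = 31.4286
r_2 = 4.8367 / 31.4286 = 0.154

0.154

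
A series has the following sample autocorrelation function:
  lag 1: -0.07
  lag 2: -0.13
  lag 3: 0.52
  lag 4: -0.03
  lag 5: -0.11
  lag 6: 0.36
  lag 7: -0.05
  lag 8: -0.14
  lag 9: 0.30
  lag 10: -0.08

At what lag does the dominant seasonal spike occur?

The largest autocorrelation is r_3 = 0.52, with weaker echoes at lags 6 (0.36) and 9 (0.30); the remaining lags stay at or below -0.03.
The dominant spike at lag 3 indicates a seasonal period of 3.

3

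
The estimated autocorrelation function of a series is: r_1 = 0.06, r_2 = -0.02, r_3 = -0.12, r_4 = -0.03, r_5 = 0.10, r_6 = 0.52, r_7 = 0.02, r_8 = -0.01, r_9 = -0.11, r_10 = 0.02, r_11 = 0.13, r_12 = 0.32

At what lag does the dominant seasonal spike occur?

The largest autocorrelation is r_6 = 0.52, with a weaker echo at lag 12 (0.32); the remaining lags stay at or below 0.13.
The dominant spike at lag 6 indicates a seasonal period of 6.

6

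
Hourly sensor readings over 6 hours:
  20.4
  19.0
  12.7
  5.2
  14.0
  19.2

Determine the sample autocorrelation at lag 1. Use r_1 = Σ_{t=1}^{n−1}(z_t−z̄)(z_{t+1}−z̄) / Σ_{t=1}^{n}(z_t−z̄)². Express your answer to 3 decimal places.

0.250

Mean z̄ = (20.4 + 19.0 + 12.7 + 5.2 + 14.0 + 19.2)/6 = 15.0833
Deviations from mean: 5.3167, 3.9167, -2.3833, -9.8833, -1.0833, 4.1167
Numerator Σ_{t=1}^{5}(z_t−z̄)(z_{t+1}−z̄) = 41.2914
Denominator Σ(z_t−z̄)² = 165.0883
r_1 = 41.2914 / 165.0883 = 0.250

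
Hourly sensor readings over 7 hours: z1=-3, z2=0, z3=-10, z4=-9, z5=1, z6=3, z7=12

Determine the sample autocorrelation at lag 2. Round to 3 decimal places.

Mean z̄ = (-3 + 0 − 10 − 9 + 1 + 3 + 12)/7 = -0.8571
Deviations from mean: -2.1429, 0.8571, -9.1429, -8.1429, 1.8571, 3.8571, 12.8571
Σ(z_t−z̄)(z_{t+2}−z̄) = (19.5918) + (-6.9796) + (-16.9796) + (-31.4082) + (23.8776) = -11.8980
Denominator Σ(z_t−z̄)² = 338.8571
r_2 = -11.8980 / 338.8571 = -0.035

-0.035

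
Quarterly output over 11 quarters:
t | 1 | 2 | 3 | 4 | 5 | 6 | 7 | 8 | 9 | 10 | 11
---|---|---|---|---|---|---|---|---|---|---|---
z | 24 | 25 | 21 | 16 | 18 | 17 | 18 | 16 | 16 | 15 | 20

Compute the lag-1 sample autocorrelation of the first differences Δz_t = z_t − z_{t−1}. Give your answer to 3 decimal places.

First differences Δz: 1, -4, -5, 2, -1, 1, -2, 0, -1, 5
Mean of differences = -0.4000
Numerator Σ(Δz_t−Δz̄)(Δz_{t+1}−Δz̄) = -8.1600
Denominator Σ(Δz_t−Δz̄)² = 76.4000
r_1(Δz) = -8.1600 / 76.4000 = -0.107

-0.107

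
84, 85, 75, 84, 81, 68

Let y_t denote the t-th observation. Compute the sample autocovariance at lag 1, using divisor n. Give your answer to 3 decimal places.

Mean ȳ = (84 + 85 + 75 + 84 + 81 + 68)/6 = 79.5000
Deviations: 4.5000, 5.5000, -4.5000, 4.5000, 1.5000, -11.5000
Σ_{t=1}^{5}(y_t−ȳ)(y_{t+1}−ȳ) = -30.7500
γ_1 = -30.7500 / 6 = -5.125

-5.125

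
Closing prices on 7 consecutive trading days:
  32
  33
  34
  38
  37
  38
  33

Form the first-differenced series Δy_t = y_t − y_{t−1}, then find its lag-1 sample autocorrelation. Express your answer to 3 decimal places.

First differences Δy: 1, 1, 4, -1, 1, -5
Mean of differences = 0.1667
Numerator Σ(Δy_t−Δȳ)(Δy_{t+1}−Δȳ) = -5.8611
Denominator Σ(Δy_t−Δȳ)² = 44.8333
r_1(Δy) = -5.8611 / 44.8333 = -0.131

-0.131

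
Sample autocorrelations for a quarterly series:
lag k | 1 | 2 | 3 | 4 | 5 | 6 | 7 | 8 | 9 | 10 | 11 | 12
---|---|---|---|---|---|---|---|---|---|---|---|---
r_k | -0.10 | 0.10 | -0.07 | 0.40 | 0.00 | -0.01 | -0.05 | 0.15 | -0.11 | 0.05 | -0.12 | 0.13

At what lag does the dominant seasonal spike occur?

The largest autocorrelation is r_4 = 0.40, with a weaker echo at lag 8 (0.15); the remaining lags stay at or below 0.13.
The dominant spike at lag 4 indicates a seasonal period of 4.

4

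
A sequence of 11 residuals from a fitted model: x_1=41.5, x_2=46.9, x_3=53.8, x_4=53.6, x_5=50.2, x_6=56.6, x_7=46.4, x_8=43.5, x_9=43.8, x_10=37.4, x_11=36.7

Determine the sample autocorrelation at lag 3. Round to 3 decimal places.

Mean x̄ = (41.5 + 46.9 + 53.8 + 53.6 + 50.2 + 56.6 + 46.4 + 43.5 + 43.8 + 37.4 + 36.7)/11 = 46.4000
Numerator Σ_{t=1}^{8}(x_t−x̄)(x_{t+3}−x̄) = 32.6900
Denominator Σ(x_t−x̄)² = 439.6000
r_3 = 32.6900 / 439.6000 = 0.074

0.074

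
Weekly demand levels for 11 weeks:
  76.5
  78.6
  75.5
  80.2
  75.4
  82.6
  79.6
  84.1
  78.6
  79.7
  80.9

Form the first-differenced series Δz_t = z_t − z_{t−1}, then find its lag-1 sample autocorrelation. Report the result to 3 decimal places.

First differences Δz: 2.1, -3.1, 4.7, -4.8, 7.2, -3.0, 4.5, -5.5, 1.1, 1.2
Mean of differences = 0.4400
Numerator Σ(Δz_t−Δz̄)(Δz_{t+1}−Δz̄) = -143.4576
Denominator Σ(Δz_t−Δz̄)² = 171.2040
r_1(Δz) = -143.4576 / 171.2040 = -0.838

-0.838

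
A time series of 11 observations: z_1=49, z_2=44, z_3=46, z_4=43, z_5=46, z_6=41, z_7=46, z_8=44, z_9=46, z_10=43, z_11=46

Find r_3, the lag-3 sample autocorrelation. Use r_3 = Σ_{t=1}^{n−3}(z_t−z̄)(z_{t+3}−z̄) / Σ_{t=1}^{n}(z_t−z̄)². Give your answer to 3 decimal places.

-0.501

Mean z̄ = (49 + 44 + 46 + 43 + 46 + 41 + 46 + 44 + 46 + 43 + 46)/11 = 44.9091
Numerator Σ_{t=1}^{8}(z_t−z̄)(z_{t+3}−z̄) = -23.4793
Denominator Σ(z_t−z̄)² = 46.9091
r_3 = -23.4793 / 46.9091 = -0.501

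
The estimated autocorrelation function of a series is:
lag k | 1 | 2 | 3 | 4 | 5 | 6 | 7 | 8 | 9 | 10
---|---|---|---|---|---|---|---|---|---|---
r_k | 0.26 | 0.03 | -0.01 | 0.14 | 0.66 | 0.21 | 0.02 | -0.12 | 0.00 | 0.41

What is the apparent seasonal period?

The largest autocorrelation is r_5 = 0.66, with a weaker echo at lag 10 (0.41); the remaining lags stay at or below 0.26. The elevated value at lag 1 (0.26), dropping to 0.03 at lag 2, reflects decaying short-term dependence rather than seasonality.
The dominant spike at lag 5 indicates a seasonal period of 5.

5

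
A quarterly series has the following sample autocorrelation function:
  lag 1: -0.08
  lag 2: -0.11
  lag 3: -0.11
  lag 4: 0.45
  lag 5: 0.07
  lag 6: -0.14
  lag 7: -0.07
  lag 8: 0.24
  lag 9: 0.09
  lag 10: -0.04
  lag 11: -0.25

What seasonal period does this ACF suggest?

The largest autocorrelation is r_4 = 0.45, with a weaker echo at lag 8 (0.24); the remaining lags stay at or below 0.09.
The dominant spike at lag 4 indicates a seasonal period of 4.

4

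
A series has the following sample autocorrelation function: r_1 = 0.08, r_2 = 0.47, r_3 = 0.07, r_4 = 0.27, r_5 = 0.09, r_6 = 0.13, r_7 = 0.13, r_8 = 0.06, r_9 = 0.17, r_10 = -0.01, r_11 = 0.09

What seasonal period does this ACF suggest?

The largest autocorrelation is r_2 = 0.47, with a weaker echo at lag 4 (0.27); the remaining lags stay at or below 0.17.
The dominant spike at lag 2 indicates a seasonal period of 2.

2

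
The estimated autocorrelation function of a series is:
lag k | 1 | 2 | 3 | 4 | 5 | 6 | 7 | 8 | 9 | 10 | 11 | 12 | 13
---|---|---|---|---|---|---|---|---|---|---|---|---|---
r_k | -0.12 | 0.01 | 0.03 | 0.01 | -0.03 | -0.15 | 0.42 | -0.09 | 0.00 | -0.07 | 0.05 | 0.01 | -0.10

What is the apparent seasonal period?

The largest autocorrelation is r_7 = 0.42; the remaining lags stay at or below 0.05.
The dominant spike at lag 7 indicates a seasonal period of 7.

7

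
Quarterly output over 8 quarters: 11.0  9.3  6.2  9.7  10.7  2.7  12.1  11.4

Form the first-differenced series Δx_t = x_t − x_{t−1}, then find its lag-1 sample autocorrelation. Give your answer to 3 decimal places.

-0.515

First differences Δx: -1.7, -3.1, 3.5, 1.0, -8.0, 9.4, -0.7
Mean of differences = 0.0571
Numerator Σ(Δx_t−Δx̄)(Δx_{t+1}−Δx̄) = -92.0233
Denominator Σ(Δx_t−Δx̄)² = 178.5771
r_1(Δx) = -92.0233 / 178.5771 = -0.515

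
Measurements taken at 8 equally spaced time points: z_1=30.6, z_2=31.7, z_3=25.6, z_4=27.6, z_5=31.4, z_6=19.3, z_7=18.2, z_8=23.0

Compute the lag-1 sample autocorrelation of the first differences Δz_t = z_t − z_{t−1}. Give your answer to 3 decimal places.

-0.297

First differences Δz: 1.1, -6.1, 2.0, 3.8, -12.1, -1.1, 4.8
Mean of differences = -1.0857
Numerator Σ(Δz_t−Δz̄)(Δz_{t+1}−Δz̄) = -65.0959
Denominator Σ(Δz_t−Δz̄)² = 219.2686
r_1(Δz) = -65.0959 / 219.2686 = -0.297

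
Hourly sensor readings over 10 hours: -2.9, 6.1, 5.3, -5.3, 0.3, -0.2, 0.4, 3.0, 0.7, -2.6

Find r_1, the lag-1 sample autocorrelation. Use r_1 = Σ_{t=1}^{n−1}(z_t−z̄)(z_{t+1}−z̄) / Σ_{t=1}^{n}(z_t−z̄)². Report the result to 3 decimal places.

Mean z̄ = (-2.9 + 6.1 + 5.3 − 5.3 + 0.3 − 0.2 + 0.4 + 3.0 + 0.7 − 2.6)/10 = 0.4800
Numerator Σ_{t=1}^{9}(z_t−z̄)(z_{t+1}−z̄) = -18.8744
Denominator Σ(z_t−z̄)² = 116.0360
r_1 = -18.8744 / 116.0360 = -0.163

-0.163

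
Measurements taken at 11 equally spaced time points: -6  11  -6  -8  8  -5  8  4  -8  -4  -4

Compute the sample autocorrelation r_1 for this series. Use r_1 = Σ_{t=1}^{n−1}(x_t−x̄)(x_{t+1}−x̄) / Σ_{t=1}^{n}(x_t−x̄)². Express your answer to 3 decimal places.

-0.353

Mean x̄ = (-6 + 11 − 6 − 8 + 8 − 5 + 8 + 4 − 8 − 4 − 4)/11 = -0.9091
Numerator Σ_{t=1}^{10}(x_t−x̄)(x_{t+1}−x̄) = -180.8264
Denominator Σ(x_t−x̄)² = 512.9091
r_1 = -180.8264 / 512.9091 = -0.353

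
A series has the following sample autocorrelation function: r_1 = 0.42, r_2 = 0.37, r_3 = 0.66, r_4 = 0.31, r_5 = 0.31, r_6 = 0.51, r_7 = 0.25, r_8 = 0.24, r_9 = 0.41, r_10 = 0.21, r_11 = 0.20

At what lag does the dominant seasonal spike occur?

The largest autocorrelation is r_3 = 0.66, with a weaker echo at lag 6 (0.51); the remaining lags stay at or below 0.42. The elevated value at lag 1 (0.42), dropping to 0.37 at lag 2, reflects decaying short-term dependence rather than seasonality.
The dominant spike at lag 3 indicates a seasonal period of 3.

3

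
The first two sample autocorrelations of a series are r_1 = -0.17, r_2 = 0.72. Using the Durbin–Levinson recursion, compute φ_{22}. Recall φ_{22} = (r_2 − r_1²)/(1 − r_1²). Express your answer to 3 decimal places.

φ_{22} = (r_2 − r_1²) / (1 − r_1²)
r_1² = (-0.17)² = 0.0289
Numerator = 0.72 − 0.0289 = 0.6911; denominator = 1 − 0.0289 = 0.9711
φ_{22} = 0.6911 / 0.9711 = 0.712

0.712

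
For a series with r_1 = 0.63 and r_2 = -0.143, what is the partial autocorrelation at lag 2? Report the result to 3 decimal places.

φ_{22} = (r_2 − r_1²) / (1 − r_1²)
r_1² = (0.63)² = 0.3969
Numerator = -0.143 − 0.3969 = -0.5399; denominator = 1 − 0.3969 = 0.6031
φ_{22} = -0.5399 / 0.6031 = -0.895

-0.895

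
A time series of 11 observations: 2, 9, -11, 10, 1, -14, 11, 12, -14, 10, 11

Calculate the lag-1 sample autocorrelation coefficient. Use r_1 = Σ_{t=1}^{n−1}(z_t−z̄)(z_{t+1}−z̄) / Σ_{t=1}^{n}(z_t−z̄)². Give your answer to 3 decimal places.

-0.407

Mean z̄ = (2 + 9 − 11 + 10 + 1 − 14 + 11 + 12 − 14 + 10 + 11)/11 = 2.4545
Numerator Σ_{t=1}^{10}(z_t−z̄)(z_{t+1}−z̄) = -455.3884
Denominator Σ(z_t−z̄)² = 1118.7273
r_1 = -455.3884 / 1118.7273 = -0.407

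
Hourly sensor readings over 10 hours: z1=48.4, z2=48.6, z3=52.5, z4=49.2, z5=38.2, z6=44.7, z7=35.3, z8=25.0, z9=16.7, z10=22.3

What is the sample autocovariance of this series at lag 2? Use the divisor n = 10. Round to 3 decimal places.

Mean z̄ = (48.4 + 48.6 + 52.5 + 49.2 + 38.2 + 44.7 + 35.3 + 25.0 + 16.7 + 22.3)/10 = 38.0900
Σ_{t=1}^{8}(z_t−z̄)(z_{t+2}−z̄) = 519.8928
γ_2 = 519.8928 / 10 = 51.989

51.989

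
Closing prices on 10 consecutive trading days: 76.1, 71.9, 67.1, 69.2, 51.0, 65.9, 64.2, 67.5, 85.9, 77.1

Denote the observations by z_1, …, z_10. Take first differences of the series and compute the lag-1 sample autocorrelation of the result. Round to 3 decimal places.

First differences Δz: -4.2, -4.8, 2.1, -18.2, 14.9, -1.7, 3.3, 18.4, -8.8
Mean of differences = 0.1111
Numerator Σ(Δz_t−Δz̄)(Δz_{t+1}−Δz̄) = -433.0279
Denominator Σ(Δz_t−Δz̄)² = 1028.0089
r_1(Δz) = -433.0279 / 1028.0089 = -0.421

-0.421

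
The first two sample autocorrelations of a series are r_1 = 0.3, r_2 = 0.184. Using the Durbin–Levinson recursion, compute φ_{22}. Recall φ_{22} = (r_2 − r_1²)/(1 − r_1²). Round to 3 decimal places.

φ_{22} = (r_2 − r_1²) / (1 − r_1²)
r_1² = (0.3)² = 0.09
Numerator = 0.184 − 0.0900 = 0.0940; denominator = 1 − 0.0900 = 0.9100
φ_{22} = 0.0940 / 0.9100 = 0.103

0.103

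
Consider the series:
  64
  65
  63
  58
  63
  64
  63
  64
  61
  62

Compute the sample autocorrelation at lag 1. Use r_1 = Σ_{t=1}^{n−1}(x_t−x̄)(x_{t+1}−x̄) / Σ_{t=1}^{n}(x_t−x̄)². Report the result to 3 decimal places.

Mean x̄ = (64 + 65 + 63 + 58 + 63 + 64 + 63 + 64 + 61 + 62)/10 = 62.7000
Numerator Σ_{t=1}^{9}(x_t−x̄)(x_{t+1}−x̄) = 1.0100
Denominator Σ(x_t−x̄)² = 36.1000
r_1 = 1.0100 / 36.1000 = 0.028

0.028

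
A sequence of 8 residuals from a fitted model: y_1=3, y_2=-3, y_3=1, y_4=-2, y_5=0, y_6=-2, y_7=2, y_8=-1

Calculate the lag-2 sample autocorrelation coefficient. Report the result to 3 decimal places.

0.448

Mean ȳ = (3 − 3 + 1 − 2 + 0 − 2 + 2 − 1)/8 = -0.2500
Σ(y_t−ȳ)(y_{t+2}−ȳ) = (4.0625) + (4.8125) + (0.3125) + (3.0625) + (0.5625) + (1.3125) = 14.1250
Denominator Σ(y_t−ȳ)² = 31.5000
r_2 = 14.1250 / 31.5000 = 0.448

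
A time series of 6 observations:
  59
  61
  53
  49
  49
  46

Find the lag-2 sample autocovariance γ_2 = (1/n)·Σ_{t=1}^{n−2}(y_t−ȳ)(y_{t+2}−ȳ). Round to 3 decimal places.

-0.787

Mean ȳ = (59 + 61 + 53 + 49 + 49 + 46)/6 = 52.8333
Σ_{t=1}^{4}(y_t−ȳ)(y_{t+2}−ȳ) = -4.7222
γ_2 = -4.7222 / 6 = -0.787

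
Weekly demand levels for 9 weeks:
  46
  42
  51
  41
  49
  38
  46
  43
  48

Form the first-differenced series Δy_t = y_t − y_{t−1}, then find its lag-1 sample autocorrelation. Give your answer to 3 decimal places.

-0.879

First differences Δy: -4, 9, -10, 8, -11, 8, -3, 5
Mean of differences = 0.2500
Numerator Σ(Δy_t−Δȳ)(Δy_{t+1}−Δȳ) = -421.3125
Denominator Σ(Δy_t−Δȳ)² = 479.5000
r_1(Δy) = -421.3125 / 479.5000 = -0.879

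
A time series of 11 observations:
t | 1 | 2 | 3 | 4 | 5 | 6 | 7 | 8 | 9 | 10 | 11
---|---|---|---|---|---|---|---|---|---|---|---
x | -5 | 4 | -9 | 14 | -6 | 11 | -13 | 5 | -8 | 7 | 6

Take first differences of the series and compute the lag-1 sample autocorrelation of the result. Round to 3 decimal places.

-0.910

First differences Δx: 9, -13, 23, -20, 17, -24, 18, -13, 15, -1
Mean of differences = 1.1000
Numerator Σ(Δx_t−Δx̄)(Δx_{t+1}−Δx̄) = -2504.5100
Denominator Σ(Δx_t−Δx̄)² = 2750.9000
r_1(Δx) = -2504.5100 / 2750.9000 = -0.910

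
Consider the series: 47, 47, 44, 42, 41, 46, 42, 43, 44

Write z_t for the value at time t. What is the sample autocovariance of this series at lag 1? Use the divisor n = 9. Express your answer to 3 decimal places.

Mean z̄ = (47 + 47 + 44 + 42 + 41 + 46 + 42 + 43 + 44)/9 = 44.0000
Σ_{t=1}^{8}(z_t−z̄)(z_{t+1}−z̄) = 7.0000
γ_1 = 7.0000 / 9 = 0.778

0.778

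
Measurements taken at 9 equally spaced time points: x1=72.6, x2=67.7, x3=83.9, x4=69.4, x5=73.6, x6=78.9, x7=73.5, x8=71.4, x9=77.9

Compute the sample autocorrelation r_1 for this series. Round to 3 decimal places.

-0.537

Mean x̄ = (72.6 + 67.7 + 83.9 + 69.4 + 73.6 + 78.9 + 73.5 + 71.4 + 77.9)/9 = 74.3222
Numerator Σ_{t=1}^{8}(x_t−x̄)(x_{t+1}−x̄) = -110.7327
Denominator Σ(x_t−x̄)² = 206.2756
r_1 = -110.7327 / 206.2756 = -0.537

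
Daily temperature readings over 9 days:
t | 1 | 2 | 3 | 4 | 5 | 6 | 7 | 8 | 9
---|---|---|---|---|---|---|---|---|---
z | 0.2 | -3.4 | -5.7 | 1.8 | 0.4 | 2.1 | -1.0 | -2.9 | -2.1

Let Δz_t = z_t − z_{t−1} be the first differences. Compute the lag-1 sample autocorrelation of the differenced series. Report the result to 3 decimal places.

First differences Δz: -3.6, -2.3, 7.5, -1.4, 1.7, -3.1, -1.9, 0.8
Mean of differences = -0.2875
Numerator Σ(Δz_t−Δz̄)(Δz_{t+1}−Δz̄) = -22.6889
Denominator Σ(Δz_t−Δz̄)² = 92.5488
r_1(Δz) = -22.6889 / 92.5488 = -0.245

-0.245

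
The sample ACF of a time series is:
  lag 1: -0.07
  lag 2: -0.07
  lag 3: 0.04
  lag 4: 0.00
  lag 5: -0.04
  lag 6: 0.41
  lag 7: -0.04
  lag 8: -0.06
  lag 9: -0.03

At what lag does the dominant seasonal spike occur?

The largest autocorrelation is r_6 = 0.41; the remaining lags stay at or below 0.04.
The dominant spike at lag 6 indicates a seasonal period of 6.

6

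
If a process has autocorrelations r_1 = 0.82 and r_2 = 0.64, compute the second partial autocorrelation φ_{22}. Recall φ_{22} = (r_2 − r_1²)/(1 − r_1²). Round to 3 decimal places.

-0.099

φ_{22} = (r_2 − r_1²) / (1 − r_1²)
r_1² = (0.82)² = 0.6724
Numerator = 0.64 − 0.6724 = -0.0324; denominator = 1 − 0.6724 = 0.3276
φ_{22} = -0.0324 / 0.3276 = -0.099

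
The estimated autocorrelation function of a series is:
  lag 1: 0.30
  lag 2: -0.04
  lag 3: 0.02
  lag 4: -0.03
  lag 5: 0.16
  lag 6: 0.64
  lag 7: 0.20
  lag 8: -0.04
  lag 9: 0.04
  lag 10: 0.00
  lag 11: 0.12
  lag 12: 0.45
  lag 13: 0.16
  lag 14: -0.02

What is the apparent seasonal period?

6

The largest autocorrelation is r_6 = 0.64, with a weaker echo at lag 12 (0.45); the remaining lags stay at or below 0.30.
The dominant spike at lag 6 indicates a seasonal period of 6.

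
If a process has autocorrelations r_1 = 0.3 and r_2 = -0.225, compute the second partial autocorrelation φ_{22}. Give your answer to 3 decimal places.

-0.346

φ_{22} = (r_2 − r_1²) / (1 − r_1²)
r_1² = (0.3)² = 0.09
Numerator = -0.225 − 0.0900 = -0.3150; denominator = 1 − 0.0900 = 0.9100
φ_{22} = -0.3150 / 0.9100 = -0.346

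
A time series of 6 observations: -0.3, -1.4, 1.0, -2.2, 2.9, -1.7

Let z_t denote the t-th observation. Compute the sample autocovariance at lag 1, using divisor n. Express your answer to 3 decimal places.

Mean z̄ = (-0.3 − 1.4 + 1.0 − 2.2 + 2.9 − 1.7)/6 = -0.2833
Σ_{t=1}^{5}(z_t−z̄)(z_{t+1}−z̄) = -14.4853
γ_1 = -14.4853 / 6 = -2.414

-2.414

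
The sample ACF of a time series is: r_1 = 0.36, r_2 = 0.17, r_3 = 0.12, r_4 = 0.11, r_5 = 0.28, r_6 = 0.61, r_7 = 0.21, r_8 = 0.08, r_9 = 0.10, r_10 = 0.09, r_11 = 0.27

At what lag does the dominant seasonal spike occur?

The largest autocorrelation is r_6 = 0.61; the remaining lags stay at or below 0.36. The elevated value at lag 1 (0.36), dropping to 0.17 at lag 2, reflects decaying short-term dependence rather than seasonality.
The dominant spike at lag 6 indicates a seasonal period of 6.

6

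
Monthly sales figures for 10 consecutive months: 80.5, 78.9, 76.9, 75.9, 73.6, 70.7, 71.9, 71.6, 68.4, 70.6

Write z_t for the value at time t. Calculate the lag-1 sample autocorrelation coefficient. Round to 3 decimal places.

0.676

Mean z̄ = (80.5 + 78.9 + 76.9 + 75.9 + 73.6 + 70.7 + 71.9 + 71.6 + 68.4 + 70.6)/10 = 73.9000
Numerator Σ_{t=1}^{9}(z_t−z̄)(z_{t+1}−z̄) = 96.1600
Denominator Σ(z_t−z̄)² = 142.3200
r_1 = 96.1600 / 142.3200 = 0.676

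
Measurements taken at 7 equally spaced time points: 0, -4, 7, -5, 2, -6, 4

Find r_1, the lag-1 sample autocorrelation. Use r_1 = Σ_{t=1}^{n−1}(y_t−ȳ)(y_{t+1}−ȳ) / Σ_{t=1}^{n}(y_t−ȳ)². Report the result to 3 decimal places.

-0.762

Mean ȳ = (0 − 4 + 7 − 5 + 2 − 6 + 4)/7 = -0.2857
Deviations from mean: 0.2857, -3.7143, 7.2857, -4.7143, 2.2857, -5.7143, 4.2857
Numerator Σ_{t=1}^{6}(y_t−ȳ)(y_{t+1}−ȳ) = -110.7959
Denominator Σ(y_t−ȳ)² = 145.4286
r_1 = -110.7959 / 145.4286 = -0.762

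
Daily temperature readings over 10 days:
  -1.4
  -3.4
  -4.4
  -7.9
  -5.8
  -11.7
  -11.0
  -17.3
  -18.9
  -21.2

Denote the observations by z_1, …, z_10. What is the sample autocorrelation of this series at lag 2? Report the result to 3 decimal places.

0.420

Mean z̄ = (-1.4 − 3.4 − 4.4 − 7.9 − 5.8 − 11.7 − 11.0 − 17.3 − 18.9 − 21.2)/10 = -10.3000
Numerator Σ_{t=1}^{8}(z_t−z̄)(z_{t+2}−z̄) = 181.2300
Denominator Σ(z_t−z̄)² = 431.8600
r_2 = 181.2300 / 431.8600 = 0.420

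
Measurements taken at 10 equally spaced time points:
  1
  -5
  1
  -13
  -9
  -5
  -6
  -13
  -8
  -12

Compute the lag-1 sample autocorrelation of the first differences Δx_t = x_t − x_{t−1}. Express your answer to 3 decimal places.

-0.587

First differences Δx: -6, 6, -14, 4, 4, -1, -7, 5, -4
Mean of differences = -1.4444
Numerator Σ(Δx_t−Δx̄)(Δx_{t+1}−Δx̄) = -218.4198
Denominator Σ(Δx_t−Δx̄)² = 372.2222
r_1(Δx) = -218.4198 / 372.2222 = -0.587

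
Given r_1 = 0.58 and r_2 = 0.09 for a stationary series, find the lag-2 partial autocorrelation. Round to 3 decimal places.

-0.371

φ_{22} = (r_2 − r_1²) / (1 − r_1²)
r_1² = (0.58)² = 0.3364
Numerator = 0.09 − 0.3364 = -0.2464; denominator = 1 − 0.3364 = 0.6636
φ_{22} = -0.2464 / 0.6636 = -0.371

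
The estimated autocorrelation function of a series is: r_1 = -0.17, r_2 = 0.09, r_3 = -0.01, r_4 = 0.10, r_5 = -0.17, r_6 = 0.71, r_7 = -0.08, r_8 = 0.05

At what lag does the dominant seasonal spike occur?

6

The largest autocorrelation is r_6 = 0.71; the remaining lags stay at or below 0.10.
The dominant spike at lag 6 indicates a seasonal period of 6.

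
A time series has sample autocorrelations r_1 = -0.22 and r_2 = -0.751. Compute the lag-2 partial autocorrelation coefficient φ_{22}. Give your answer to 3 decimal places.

φ_{22} = (r_2 − r_1²) / (1 − r_1²)
r_1² = (-0.22)² = 0.0484
Numerator = -0.751 − 0.0484 = -0.7994; denominator = 1 − 0.0484 = 0.9516
φ_{22} = -0.7994 / 0.9516 = -0.840

-0.840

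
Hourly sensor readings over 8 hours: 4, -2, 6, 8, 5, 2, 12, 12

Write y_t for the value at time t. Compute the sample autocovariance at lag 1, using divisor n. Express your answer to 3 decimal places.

3.670

Mean ȳ = (4 − 2 + 6 + 8 + 5 + 2 + 12 + 12)/8 = 5.8750
Deviations: -1.8750, -7.8750, 0.1250, 2.1250, -0.8750, -3.8750, 6.1250, 6.1250
Σ_{t=1}^{7}(y_t−ȳ)(y_{t+1}−ȳ) = 29.3594
γ_1 = 29.3594 / 8 = 3.670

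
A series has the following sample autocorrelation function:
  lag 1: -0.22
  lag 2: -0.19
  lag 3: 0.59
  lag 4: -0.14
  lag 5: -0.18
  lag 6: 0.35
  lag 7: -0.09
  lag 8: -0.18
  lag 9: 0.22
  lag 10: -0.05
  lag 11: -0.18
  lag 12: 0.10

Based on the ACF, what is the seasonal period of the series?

The largest autocorrelation is r_3 = 0.59, with weaker echoes at lags 6 (0.35) and 9 (0.22); the remaining lags stay at or below 0.10.
The dominant spike at lag 3 indicates a seasonal period of 3.

3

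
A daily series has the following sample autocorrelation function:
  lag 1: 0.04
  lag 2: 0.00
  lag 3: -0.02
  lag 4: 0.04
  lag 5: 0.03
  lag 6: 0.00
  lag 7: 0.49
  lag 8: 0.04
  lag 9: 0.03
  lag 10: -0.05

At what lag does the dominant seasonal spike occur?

The largest autocorrelation is r_7 = 0.49; the remaining lags stay at or below 0.04.
The dominant spike at lag 7 indicates a seasonal period of 7.

7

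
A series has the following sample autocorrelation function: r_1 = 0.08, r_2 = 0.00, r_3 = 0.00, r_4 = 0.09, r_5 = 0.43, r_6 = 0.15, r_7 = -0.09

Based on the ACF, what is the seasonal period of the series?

5

The largest autocorrelation is r_5 = 0.43; the remaining lags stay at or below 0.15.
The dominant spike at lag 5 indicates a seasonal period of 5.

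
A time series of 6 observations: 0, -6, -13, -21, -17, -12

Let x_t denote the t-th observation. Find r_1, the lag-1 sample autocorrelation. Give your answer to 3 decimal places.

Mean x̄ = (0 − 6 − 13 − 21 − 17 − 12)/6 = -11.5000
Deviations from mean: 11.5000, 5.5000, -1.5000, -9.5000, -5.5000, -0.5000
Σ(x_t−x̄)(x_{t+1}−x̄) = (63.2500) + (-8.2500) + (14.2500) + (52.2500) + (2.7500) = 124.2500
Denominator Σ(x_t−x̄)² = 285.5000
r_1 = 124.2500 / 285.5000 = 0.435

0.435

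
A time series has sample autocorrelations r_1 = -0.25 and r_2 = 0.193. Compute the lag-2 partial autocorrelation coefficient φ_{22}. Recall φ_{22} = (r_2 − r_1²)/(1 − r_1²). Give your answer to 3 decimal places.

φ_{22} = (r_2 − r_1²) / (1 − r_1²)
r_1² = (-0.25)² = 0.0625
Numerator = 0.193 − 0.0625 = 0.1305; denominator = 1 − 0.0625 = 0.9375
φ_{22} = 0.1305 / 0.9375 = 0.139

0.139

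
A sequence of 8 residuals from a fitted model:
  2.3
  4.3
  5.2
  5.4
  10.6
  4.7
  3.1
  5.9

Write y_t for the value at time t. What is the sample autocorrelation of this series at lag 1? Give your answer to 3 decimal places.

Mean ȳ = (2.3 + 4.3 + 5.2 + 5.4 + 10.6 + 4.7 + 3.1 + 5.9)/8 = 5.1875
Deviations from mean: -2.8875, -0.8875, 0.0125, 0.2125, 5.4125, -0.4875, -2.0875, 0.7125
Numerator Σ_{t=1}^{7}(y_t−ȳ)(y_{t+1}−ȳ) = 0.5961
Denominator Σ(y_t−ȳ)² = 43.5688
r_1 = 0.5961 / 43.5688 = 0.014

0.014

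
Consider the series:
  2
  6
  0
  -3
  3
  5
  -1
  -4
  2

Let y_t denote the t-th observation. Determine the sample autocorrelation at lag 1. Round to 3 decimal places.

0.012

Mean ȳ = (2 + 6 + 0 − 3 + 3 + 5 − 1 − 4 + 2)/9 = 1.1111
Numerator Σ_{t=1}^{8}(y_t−ȳ)(y_{t+1}−ȳ) = 1.0988
Denominator Σ(y_t−ȳ)² = 92.8889
r_1 = 1.0988 / 92.8889 = 0.012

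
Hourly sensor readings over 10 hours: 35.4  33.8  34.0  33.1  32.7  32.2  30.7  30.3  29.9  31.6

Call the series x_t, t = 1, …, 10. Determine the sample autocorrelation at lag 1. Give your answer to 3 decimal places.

0.664

Mean x̄ = (35.4 + 33.8 + 34.0 + 33.1 + 32.7 + 32.2 + 30.7 + 30.3 + 29.9 + 31.6)/10 = 32.3700
Numerator Σ_{t=1}^{9}(x_t−x̄)(x_{t+1}−x̄) = 18.7941
Denominator Σ(x_t−x̄)² = 28.3210
r_1 = 18.7941 / 28.3210 = 0.664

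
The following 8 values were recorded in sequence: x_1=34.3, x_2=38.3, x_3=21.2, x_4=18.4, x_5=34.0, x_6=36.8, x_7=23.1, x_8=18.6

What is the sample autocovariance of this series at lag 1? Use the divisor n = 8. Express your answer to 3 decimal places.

7.241

Mean x̄ = (34.3 + 38.3 + 21.2 + 18.4 + 34.0 + 36.8 + 23.1 + 18.6)/8 = 28.0875
Σ_{t=1}^{7}(x_t−x̄)(x_{t+1}−x̄) = 57.9298
γ_1 = 57.9298 / 8 = 7.241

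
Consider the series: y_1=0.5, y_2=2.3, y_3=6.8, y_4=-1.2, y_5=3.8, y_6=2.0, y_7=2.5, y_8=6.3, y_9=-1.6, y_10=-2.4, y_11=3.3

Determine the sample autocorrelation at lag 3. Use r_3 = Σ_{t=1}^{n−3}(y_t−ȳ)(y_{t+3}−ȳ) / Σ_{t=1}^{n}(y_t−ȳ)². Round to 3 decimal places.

0.161

Mean ȳ = (0.5 + 2.3 + 6.8 − 1.2 + 3.8 + 2.0 + 2.5 + 6.3 − 1.6 − 2.4 + 3.3)/11 = 2.0273
Numerator Σ_{t=1}^{8}(y_t−ȳ)(y_{t+3}−ȳ) = 14.7750
Denominator Σ(y_t−ȳ)² = 91.6018
r_3 = 14.7750 / 91.6018 = 0.161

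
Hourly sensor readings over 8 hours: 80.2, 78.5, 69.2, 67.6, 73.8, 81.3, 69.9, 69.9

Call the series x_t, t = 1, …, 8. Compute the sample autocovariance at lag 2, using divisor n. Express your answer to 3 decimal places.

-16.791

Mean x̄ = (80.2 + 78.5 + 69.2 + 67.6 + 73.8 + 81.3 + 69.9 + 69.9)/8 = 73.8000
Deviations: 6.4000, 4.7000, -4.6000, -6.2000, 0.0000, 7.5000, -3.9000, -3.9000
Σ_{t=1}^{6}(x_t−x̄)(x_{t+2}−x̄) = -134.3300
γ_2 = -134.3300 / 8 = -16.791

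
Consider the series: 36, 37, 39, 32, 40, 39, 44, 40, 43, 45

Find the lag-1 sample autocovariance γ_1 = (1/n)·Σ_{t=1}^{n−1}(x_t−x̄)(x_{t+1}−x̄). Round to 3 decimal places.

3.075

Mean x̄ = (36 + 37 + 39 + 32 + 40 + 39 + 44 + 40 + 43 + 45)/10 = 39.5000
Σ_{t=1}^{9}(x_t−x̄)(x_{t+1}−x̄) = 30.7500
γ_1 = 30.7500 / 10 = 3.075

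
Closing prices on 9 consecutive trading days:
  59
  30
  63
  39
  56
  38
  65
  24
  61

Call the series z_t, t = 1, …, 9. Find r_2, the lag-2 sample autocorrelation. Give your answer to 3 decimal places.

Mean z̄ = (59 + 30 + 63 + 39 + 56 + 38 + 65 + 24 + 61)/9 = 48.3333
Σ(z_t−z̄)(z_{t+2}−z̄) = (156.4444) + (171.1111) + (112.4444) + (96.4444) + (127.7778) + (251.4444) + (211.1111) = 1126.7778
Denominator Σ(z_t−z̄)² = 1948.0000
r_2 = 1126.7778 / 1948.0000 = 0.578

0.578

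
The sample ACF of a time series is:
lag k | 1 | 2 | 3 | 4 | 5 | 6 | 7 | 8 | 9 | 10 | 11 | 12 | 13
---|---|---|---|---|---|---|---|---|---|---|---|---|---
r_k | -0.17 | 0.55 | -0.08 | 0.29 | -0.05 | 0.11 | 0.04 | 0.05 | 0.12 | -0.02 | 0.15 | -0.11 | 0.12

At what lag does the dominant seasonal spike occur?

2

The largest autocorrelation is r_2 = 0.55, with a weaker echo at lag 4 (0.29); the remaining lags stay at or below 0.15.
The dominant spike at lag 2 indicates a seasonal period of 2.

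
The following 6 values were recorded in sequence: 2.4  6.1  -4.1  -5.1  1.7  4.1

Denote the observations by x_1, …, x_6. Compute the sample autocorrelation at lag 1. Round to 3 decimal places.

0.092

Mean x̄ = (2.4 + 6.1 − 4.1 − 5.1 + 1.7 + 4.1)/6 = 0.8500
Deviations from mean: 1.5500, 5.2500, -4.9500, -5.9500, 0.8500, 3.2500
Numerator Σ_{t=1}^{5}(x_t−x̄)(x_{t+1}−x̄) = 9.3075
Denominator Σ(x_t−x̄)² = 101.1550
r_1 = 9.3075 / 101.1550 = 0.092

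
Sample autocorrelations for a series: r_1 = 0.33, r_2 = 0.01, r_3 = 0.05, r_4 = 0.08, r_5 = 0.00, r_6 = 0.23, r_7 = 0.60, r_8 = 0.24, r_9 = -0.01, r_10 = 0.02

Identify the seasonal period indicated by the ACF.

7

The largest autocorrelation is r_7 = 0.60; the remaining lags stay at or below 0.33. The elevated value at lag 1 (0.33), dropping to 0.01 at lag 2, reflects decaying short-term dependence rather than seasonality.
The dominant spike at lag 7 indicates a seasonal period of 7.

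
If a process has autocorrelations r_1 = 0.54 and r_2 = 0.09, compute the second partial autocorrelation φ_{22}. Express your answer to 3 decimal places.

φ_{22} = (r_2 − r_1²) / (1 − r_1²)
r_1² = (0.54)² = 0.2916
Numerator = 0.09 − 0.2916 = -0.2016; denominator = 1 − 0.2916 = 0.7084
φ_{22} = -0.2016 / 0.7084 = -0.285

-0.285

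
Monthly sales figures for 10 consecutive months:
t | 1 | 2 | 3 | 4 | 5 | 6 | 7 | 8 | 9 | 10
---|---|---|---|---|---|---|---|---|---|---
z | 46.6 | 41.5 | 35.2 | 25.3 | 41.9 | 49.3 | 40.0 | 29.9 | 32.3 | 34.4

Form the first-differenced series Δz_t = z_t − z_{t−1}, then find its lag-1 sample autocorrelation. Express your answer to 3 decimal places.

First differences Δz: -5.1, -6.3, -9.9, 16.6, 7.4, -9.3, -10.1, 2.4, 2.1
Mean of differences = -1.3556
Numerator Σ(Δz_t−Δz̄)(Δz_{t+1}−Δz̄) = 44.6014
Denominator Σ(Δz_t−Δz̄)² = 676.1622
r_1(Δz) = 44.6014 / 676.1622 = 0.066

0.066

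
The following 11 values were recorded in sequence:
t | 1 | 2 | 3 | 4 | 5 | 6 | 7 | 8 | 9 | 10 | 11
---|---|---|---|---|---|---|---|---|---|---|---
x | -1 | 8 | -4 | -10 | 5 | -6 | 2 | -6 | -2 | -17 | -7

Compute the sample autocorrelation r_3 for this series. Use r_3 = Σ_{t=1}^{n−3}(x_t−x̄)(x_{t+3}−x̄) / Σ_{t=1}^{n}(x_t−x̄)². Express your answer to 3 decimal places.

Mean x̄ = (-1 + 8 − 4 − 10 + 5 − 6 + 2 − 6 − 2 − 17 − 7)/11 = -3.4545
Numerator Σ_{t=1}^{8}(x_t−x̄)(x_{t+3}−x̄) = -43.6198
Denominator Σ(x_t−x̄)² = 492.7273
r_3 = -43.6198 / 492.7273 = -0.089

-0.089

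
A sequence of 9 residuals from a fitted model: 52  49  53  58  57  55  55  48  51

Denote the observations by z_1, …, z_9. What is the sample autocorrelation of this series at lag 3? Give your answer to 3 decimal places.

-0.382

Mean z̄ = (52 + 49 + 53 + 58 + 57 + 55 + 55 + 48 + 51)/9 = 53.1111
Σ(z_t−z̄)(z_{t+3}−z̄) = (-5.4321) + (-15.9877) + (-0.2099) + (9.2346) + (-19.8765) + (-3.9877) = -36.2593
Denominator Σ(z_t−z̄)² = 94.8889
r_3 = -36.2593 / 94.8889 = -0.382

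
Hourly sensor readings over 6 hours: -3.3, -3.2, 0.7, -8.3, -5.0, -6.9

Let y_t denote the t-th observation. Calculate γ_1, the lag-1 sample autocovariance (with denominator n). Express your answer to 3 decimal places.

Mean ȳ = (-3.3 − 3.2 + 0.7 − 8.3 − 5.0 − 6.9)/6 = -4.3333
Σ_{t=1}^{5}(y_t−ȳ)(y_{t+1}−ȳ) = -8.7344
γ_1 = -8.7344 / 6 = -1.456

-1.456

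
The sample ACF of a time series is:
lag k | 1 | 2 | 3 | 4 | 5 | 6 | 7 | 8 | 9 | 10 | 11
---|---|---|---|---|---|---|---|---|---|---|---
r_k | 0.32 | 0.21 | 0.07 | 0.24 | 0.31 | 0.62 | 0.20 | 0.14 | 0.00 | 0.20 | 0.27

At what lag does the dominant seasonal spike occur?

The largest autocorrelation is r_6 = 0.62; the remaining lags stay at or below 0.32. The elevated value at lag 1 (0.32), dropping to 0.21 at lag 2, reflects decaying short-term dependence rather than seasonality.
The dominant spike at lag 6 indicates a seasonal period of 6.

6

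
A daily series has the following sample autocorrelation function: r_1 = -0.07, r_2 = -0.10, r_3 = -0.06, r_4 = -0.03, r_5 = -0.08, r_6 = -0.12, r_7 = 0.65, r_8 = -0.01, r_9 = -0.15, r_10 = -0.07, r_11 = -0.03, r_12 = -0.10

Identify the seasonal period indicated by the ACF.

7

The largest autocorrelation is r_7 = 0.65; the remaining lags stay at or below -0.01.
The dominant spike at lag 7 indicates a seasonal period of 7.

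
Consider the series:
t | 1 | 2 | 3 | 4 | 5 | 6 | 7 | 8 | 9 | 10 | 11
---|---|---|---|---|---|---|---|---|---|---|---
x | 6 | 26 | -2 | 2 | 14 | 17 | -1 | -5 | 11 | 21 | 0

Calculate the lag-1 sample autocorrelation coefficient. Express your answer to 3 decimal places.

Mean x̄ = (6 + 26 − 2 + 2 + 14 + 17 − 1 − 5 + 11 + 21 + 0)/11 = 8.0909
Numerator Σ_{t=1}^{10}(x_t−x̄)(x_{t+1}−x̄) = -207.0083
Denominator Σ(x_t−x̄)² = 1072.9091
r_1 = -207.0083 / 1072.9091 = -0.193

-0.193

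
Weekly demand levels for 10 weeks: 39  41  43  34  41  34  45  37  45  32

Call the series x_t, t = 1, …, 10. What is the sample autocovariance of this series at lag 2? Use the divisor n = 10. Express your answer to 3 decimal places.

9.498

Mean x̄ = (39 + 41 + 43 + 34 + 41 + 34 + 45 + 37 + 45 + 32)/10 = 39.1000
Σ_{t=1}^{8}(x_t−x̄)(x_{t+2}−x̄) = 94.9800
γ_2 = 94.9800 / 10 = 9.498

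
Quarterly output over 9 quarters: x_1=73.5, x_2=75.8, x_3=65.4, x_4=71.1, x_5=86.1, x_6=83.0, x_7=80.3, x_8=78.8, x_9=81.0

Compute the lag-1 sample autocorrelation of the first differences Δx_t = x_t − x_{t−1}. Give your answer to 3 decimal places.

First differences Δx: 2.3, -10.4, 5.7, 15.0, -3.1, -2.7, -1.5, 2.2
Mean of differences = 0.9375
Numerator Σ(Δx_t−Δx̄)(Δx_{t+1}−Δx̄) = -38.7714
Denominator Σ(Δx_t−Δx̄)² = 387.8988
r_1(Δx) = -38.7714 / 387.8988 = -0.100

-0.100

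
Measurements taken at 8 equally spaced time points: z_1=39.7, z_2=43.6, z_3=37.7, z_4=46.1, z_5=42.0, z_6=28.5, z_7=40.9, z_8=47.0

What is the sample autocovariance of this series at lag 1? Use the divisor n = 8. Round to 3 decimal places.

-4.736

Mean z̄ = (39.7 + 43.6 + 37.7 + 46.1 + 42.0 + 28.5 + 40.9 + 47.0)/8 = 40.6875
Σ_{t=1}^{7}(z_t−z̄)(z_{t+1}−z̄) = -37.8877
γ_1 = -37.8877 / 8 = -4.736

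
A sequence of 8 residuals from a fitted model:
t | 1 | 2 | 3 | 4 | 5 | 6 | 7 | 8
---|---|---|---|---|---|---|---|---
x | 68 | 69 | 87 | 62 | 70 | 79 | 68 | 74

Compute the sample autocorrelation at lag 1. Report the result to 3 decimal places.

Mean x̄ = (68 + 69 + 87 + 62 + 70 + 79 + 68 + 74)/8 = 72.1250
Σ(x_t−x̄)(x_{t+1}−x̄) = (12.8906) + (-46.4844) + (-150.6094) + (21.5156) + (-14.6094) + (-28.3594) + (-7.7344) = -213.3906
Denominator Σ(x_t−x̄)² = 422.8750
r_1 = -213.3906 / 422.8750 = -0.505

-0.505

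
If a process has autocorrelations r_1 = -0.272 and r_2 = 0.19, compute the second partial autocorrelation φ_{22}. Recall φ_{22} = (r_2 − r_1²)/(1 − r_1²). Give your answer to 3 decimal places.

φ_{22} = (r_2 − r_1²) / (1 − r_1²)
r_1² = (-0.272)² = 0.073984
Numerator = 0.19 − 0.0740 = 0.1160; denominator = 1 − 0.0740 = 0.9260
φ_{22} = 0.1160 / 0.9260 = 0.125

0.125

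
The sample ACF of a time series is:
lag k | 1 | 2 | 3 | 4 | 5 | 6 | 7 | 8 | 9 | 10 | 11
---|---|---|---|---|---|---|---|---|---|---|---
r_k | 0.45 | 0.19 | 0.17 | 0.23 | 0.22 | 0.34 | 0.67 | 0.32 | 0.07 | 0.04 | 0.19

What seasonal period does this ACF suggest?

The largest autocorrelation is r_7 = 0.67; the remaining lags stay at or below 0.45. The elevated value at lag 1 (0.45), dropping to 0.19 at lag 2, reflects decaying short-term dependence rather than seasonality.
The dominant spike at lag 7 indicates a seasonal period of 7.

7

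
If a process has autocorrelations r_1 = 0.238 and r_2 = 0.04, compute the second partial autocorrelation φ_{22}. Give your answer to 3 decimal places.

-0.018

φ_{22} = (r_2 − r_1²) / (1 − r_1²)
r_1² = (0.238)² = 0.056644
Numerator = 0.04 − 0.0566 = -0.0166; denominator = 1 − 0.0566 = 0.9434
φ_{22} = -0.0166 / 0.9434 = -0.018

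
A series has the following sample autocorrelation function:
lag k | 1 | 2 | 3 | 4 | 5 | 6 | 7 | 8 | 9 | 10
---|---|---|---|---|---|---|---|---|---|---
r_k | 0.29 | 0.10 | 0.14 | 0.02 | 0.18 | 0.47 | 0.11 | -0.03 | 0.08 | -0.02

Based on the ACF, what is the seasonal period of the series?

The largest autocorrelation is r_6 = 0.47; the remaining lags stay at or below 0.29. The elevated value at lag 1 (0.29), dropping to 0.10 at lag 2, reflects decaying short-term dependence rather than seasonality.
The dominant spike at lag 6 indicates a seasonal period of 6.

6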